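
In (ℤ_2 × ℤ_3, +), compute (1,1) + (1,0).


Operation: componentwise addition mod (2, 3)
(1,1) + (1,0) = ((a₁+b₁) mod 2, (a₂+b₂) mod 3) with a = (1,1), b = (1,0)

(1,1) + (1,0) = (0,1)


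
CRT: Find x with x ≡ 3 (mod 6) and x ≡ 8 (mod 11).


m₁ = 6, m₂ = 11, gcd = 1, so CRT applies. M = m₁·m₂ = 66
Let M₁ = M/m₁ = 11, M₂ = M/m₂ = 6
Find y₁ ≡ M₁⁻¹ (mod m₁): 11⁻¹ ≡ 5 (mod 6)
Find y₂ ≡ M₂⁻¹ (mod m₂): 6⁻¹ ≡ 2 (mod 11)
x = a₁·M₁·y₁ + a₂·M₂·y₂ = 3·11·5 + 8·6·2 = 261
Reduce mod 66: x ≡ 63
Check: 63 mod 6 = 3 ✓, 63 mod 11 = 8 ✓

x ≡ 63 (mod 66)


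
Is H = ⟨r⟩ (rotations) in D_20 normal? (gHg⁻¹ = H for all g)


H = ⟨r⟩ (rotations) in D_20
The rotation subgroup ⟨r⟩ has index 2 in D_20, so it is normal

Yes, normal subgroup


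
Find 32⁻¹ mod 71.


Use the extended Euclidean algorithm to write 1 = 32·s + 71·t; then s mod 71 is the inverse.
Euclidean algorithm:
  32 = 0·71 + 32
  71 = 2·32 + 7
  32 = 4·7 + 4
  7 = 1·4 + 3
  4 = 1·3 + 1
  3 = 3·1 + 0
gcd(32,71) = 1
Back-substitution gives: 32·(20) + 71·(-9) = 1
So 32⁻¹ ≡ 20 ≡ 20 (mod 71)
Check: 32 × 20 = 640 ≡ 1 (mod 71) ✓

32⁻¹ ≡ 20 (mod 71)


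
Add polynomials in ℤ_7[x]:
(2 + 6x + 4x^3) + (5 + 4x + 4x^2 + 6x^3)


Add coefficients mod 7:
x^0: 2 + 5 = 0 (mod 7)
x^1: 6 + 4 = 3 (mod 7)
x^2: 0 + 4 = 4 (mod 7)
x^3: 4 + 6 = 3 (mod 7)
Result: 3x + 4x^2 + 3x^3

f + g = 3x + 4x^2 + 3x^3


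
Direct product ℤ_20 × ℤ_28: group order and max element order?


|ℤ_20 × ℤ_28| = 20 × 28 = 560
Max element order = lcm(20,28) = 140
Cyclic? No (gcd=4)

|ℤ_20×ℤ_28| = 560, max element order = 140


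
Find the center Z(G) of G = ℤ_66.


Z(G) = {g ∈ G | gx = xg for all x ∈ G}
ℤ_66 is abelian, so Z(G) = G

Z(ℤ_66) = ℤ_66


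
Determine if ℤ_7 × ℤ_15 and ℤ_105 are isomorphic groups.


Comparing ℤ_7 × ℤ_15 and ℤ_105:
gcd(7,15) = 1, so ℤ_7 × ℤ_15 ≅ ℤ_105 (CRT)

Yes, ℤ_7 × ℤ_15 ≅ ℤ_105


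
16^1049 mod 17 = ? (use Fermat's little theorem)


Fermat's little theorem: if p is prime and gcd(a,p)=1, then a^(p-1) ≡ 1 (mod p)
p = 17 is prime, gcd(16,17) = 1
Reduce exponent: 1049 mod 16 = 9
So 16^1049 ≡ 16^9 (mod 17)
16^9 mod 17 = 16

16^1049 ≡ 16 (mod 17)


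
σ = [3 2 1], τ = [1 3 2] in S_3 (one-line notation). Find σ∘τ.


σ∘τ: apply τ first, then σ
1 →τ 1 →σ 3
2 →τ 3 →σ 1
3 →τ 2 →σ 2

σ∘τ = [3 1 2]


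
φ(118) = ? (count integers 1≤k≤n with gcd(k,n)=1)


Factor n: 118 = 2 × 59
φ(n) = n · ∏(1 - 1/p) over distinct primes p | n
φ(118) = 118 · (1 - 1/2) · (1 - 1/59) = 58

φ(118) = 58


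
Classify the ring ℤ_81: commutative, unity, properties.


ℤ_81 is a commutative ring with unity 1; 81 = 3×27 is composite, so 3·27 ≡ 0 gives zero divisors (not an integral domain)
Commutative: Yes
Integral domain: No
Has unity: Yes

ℤ_81: Commutative=Yes, Unity=Yes


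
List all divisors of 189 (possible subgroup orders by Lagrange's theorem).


Lagrange's theorem: |H| divides |G|
|G| = 189
Divisors of 189: 1, 3, 7, 9, 21, 27, 63, 189

Possible subgroup orders: {1, 3, 7, 9, 21, 27, 63, 189}


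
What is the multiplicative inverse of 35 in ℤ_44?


Use the extended Euclidean algorithm to write 1 = 35·s + 44·t; then s mod 44 is the inverse.
Euclidean algorithm:
  35 = 0·44 + 35
  44 = 1·35 + 9
  35 = 3·9 + 8
  9 = 1·8 + 1
  8 = 8·1 + 0
gcd(35,44) = 1
Back-substitution gives: 35·(-5) + 44·(4) = 1
So 35⁻¹ ≡ -5 ≡ 39 (mod 44)
Check: 35 × 39 = 1365 ≡ 1 (mod 44) ✓

35⁻¹ ≡ 39 (mod 44)


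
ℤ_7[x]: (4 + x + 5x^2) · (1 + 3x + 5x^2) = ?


Expand and collect like terms; reduce coefficients mod 7:
x^0: 4·1 = 4 ≡ 4 (mod 7)
x^1: 4·3 + 1·1 = 13 ≡ 6 (mod 7)
x^2: 4·5 + 1·3 + 5·1 = 28 ≡ 0 (mod 7)
x^3: 1·5 + 5·3 = 20 ≡ 6 (mod 7)
x^4: 5·5 = 25 ≡ 4 (mod 7)
Result: 4 + 6x + 6x^3 + 4x^4

f · g = 4 + 6x + 6x^3 + 4x^4


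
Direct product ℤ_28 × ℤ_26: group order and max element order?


|ℤ_28 × ℤ_26| = 28 × 26 = 728
Max element order = lcm(28,26) = 364
Cyclic? No (gcd=2)

|ℤ_28×ℤ_26| = 728, max element order = 364


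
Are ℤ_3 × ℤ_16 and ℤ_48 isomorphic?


Comparing ℤ_3 × ℤ_16 and ℤ_48:
gcd(3,16) = 1, so ℤ_3 × ℤ_16 ≅ ℤ_48 (CRT)

Yes, ℤ_3 × ℤ_16 ≅ ℤ_48


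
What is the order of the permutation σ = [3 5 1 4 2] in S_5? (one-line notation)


Cycle decomposition: (1 3) (2 5)
Cycle lengths: 2, 2
Order = lcm(2, 2) = 2

ord(σ) = 2


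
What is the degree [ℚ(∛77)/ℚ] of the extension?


∛77 has minimal polynomial x³ - 77 (irreducible over ℚ since 77 is not a perfect cube)

[ℚ(∛77)/ℚ] = 3


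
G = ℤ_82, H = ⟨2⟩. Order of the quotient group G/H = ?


|⟨2⟩| = n / gcd(2, 82) = 82 / 2 = 41
H is normal (ℤ_82 is abelian).
|G/H| = |G| / |H| = 82 / 41 = 2

|G/H| = 2


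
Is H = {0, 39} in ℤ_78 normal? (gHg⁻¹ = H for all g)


H = {0, 39} in ℤ_78
ℤ_78 is abelian; every subgroup of an abelian group is normal

Yes, normal subgroup


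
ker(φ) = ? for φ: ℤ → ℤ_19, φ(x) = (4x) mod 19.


Kernel = preimage of identity
ker(φ) = {x ∈ ℤ : 4x ≡ 0 (mod 19)}. gcd(4,19) = 1, so 4x ≡ 0 (mod 19) ⟺ x ≡ 0 (mod 19/1 = 19). Hence ker(φ) = 19ℤ

ker(φ) = 19ℤ


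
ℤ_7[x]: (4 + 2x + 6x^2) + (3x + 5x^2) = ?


Add coefficients mod 7:
x^0: 4 + 0 = 4 (mod 7)
x^1: 2 + 3 = 5 (mod 7)
x^2: 6 + 5 = 4 (mod 7)
Result: 4 + 5x + 4x^2

f + g = 4 + 5x + 4x^2


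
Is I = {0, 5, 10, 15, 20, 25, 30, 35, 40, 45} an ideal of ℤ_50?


Check ideal conditions for I = {0, 5, 10, 15, 20, 25, 30, 35, 40, 45} in ℤ_50:
(1) I is an additive subgroup? Yes
(2) For r ∈ ℤ_50 and a ∈ I: r·a ∈ I? Yes

Yes, I is an ideal of ℤ_50


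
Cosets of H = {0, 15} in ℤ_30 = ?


H = {0, 15}, |H| = 2
Number of cosets = |G|/|H| = 30/2 = 15
0 + H = {0, 15}
1 + H = {1, 16}
2 + H = {2, 17}
3 + H = {3, 18}
4 + H = {4, 19}
5 + H = {5, 20}
6 + H = {6, 21}
7 + H = {7, 22}
8 + H = {8, 23}
9 + H = {9, 24}
10 + H = {10, 25}
11 + H = {11, 26}
12 + H = {12, 27}
13 + H = {13, 28}
14 + H = {14, 29}

Cosets: 0+H={0,15}; 1+H={1,16}; 2+H={2,17}; 3+H={3,18}; 4+H={4,19}; 5+H={5,20}; 6+H={6,21}; 7+H={7,22}; 8+H={8,23}; 9+H={9,24}; 10+H={10,25}; 11+H={11,26}; 12+H={12,27}; 13+H={13,28}; 14+H={14,29}


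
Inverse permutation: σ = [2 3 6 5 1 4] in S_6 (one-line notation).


To find σ⁻¹, swap domain and range:
σ(1) = 2 → σ⁻¹(2) = 1
σ(2) = 3 → σ⁻¹(3) = 2
σ(3) = 6 → σ⁻¹(6) = 3
σ(4) = 5 → σ⁻¹(5) = 4
σ(5) = 1 → σ⁻¹(1) = 5
σ(6) = 4 → σ⁻¹(4) = 6

σ⁻¹ = [5 1 2 6 4 3]


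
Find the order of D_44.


|D_n| = 2n (n rotations and n reflections)
|D_44| = 2×44 = 88

|D_44| = 88


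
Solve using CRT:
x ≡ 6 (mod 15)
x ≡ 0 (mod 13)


m₁ = 15, m₂ = 13, gcd = 1, so CRT applies. M = m₁·m₂ = 195
Let M₁ = M/m₁ = 13, M₂ = M/m₂ = 15
Find y₁ ≡ M₁⁻¹ (mod m₁): 13⁻¹ ≡ 7 (mod 15)
Find y₂ ≡ M₂⁻¹ (mod m₂): 15⁻¹ ≡ 7 (mod 13)
x = a₁·M₁·y₁ + a₂·M₂·y₂ = 6·13·7 + 0·15·7 = 546
Reduce mod 195: x ≡ 156
Check: 156 mod 15 = 6 ✓, 156 mod 13 = 0 ✓

x ≡ 156 (mod 195)


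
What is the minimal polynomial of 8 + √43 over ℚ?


Let α = 8 + √43. Then α - 8 = √43, so (α - 8)² = 43, giving α² - 16α + 21 = 0. Degree 2 and α ∉ ℚ, so this is the minimal polynomial.

Minimal polynomial: x² - 16x + 21


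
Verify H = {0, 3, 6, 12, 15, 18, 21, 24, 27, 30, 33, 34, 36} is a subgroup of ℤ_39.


Subgroup test for H = {0, 3, 6, 12, 15, 18, 21, 24, 27, 30, 33, 34, 36} in (ℤ_39, +):
(1) 0 ∈ H? Yes
(2) Closure: for all a,b ∈ H, (a+b) mod 39 ∈ H? No  [counterexample: 3 + 6 = 9 ∉ H]
(3) Inverses: for all a ∈ H, -a mod 39 ∈ H? No

No, H is not a subgroup of ℤ_39


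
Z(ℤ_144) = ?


Z(G) = {g ∈ G | gx = xg for all x ∈ G}
ℤ_144 is abelian, so Z(G) = G

Z(ℤ_144) = ℤ_144


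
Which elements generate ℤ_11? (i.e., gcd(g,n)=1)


g generates ℤ_n iff gcd(g,n) = 1
Checking each g ∈ {1,...,10}:
gcd(1,11) = 1
gcd(2,11) = 1
gcd(3,11) = 1
gcd(4,11) = 1
gcd(5,11) = 1
gcd(6,11) = 1
gcd(7,11) = 1
gcd(8,11) = 1
gcd(9,11) = 1
gcd(10,11) = 1
Generators: {1, 2, 3, 4, 5, 6, 7, 8, 9, 10}
Number of generators = φ(11) = 10

Generators of ℤ_11 = {1, 2, 3, 4, 5, 6, 7, 8, 9, 10}


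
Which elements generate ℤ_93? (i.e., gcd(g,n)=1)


g generates ℤ_n iff gcd(g,n) = 1
Prime factors of 93: 3, 31
Generators are g ∈ {1,...,92} not divisible by any of these primes.
Generators: {1, 2, 4, 5, 7, 8, 10, 11, 13, 14, 16, 17, 19, 20, 22, 23, 25, 26, 28, 29, 32, 34, 35, 37, 38, 40, 41, 43, 44, 46, 47, 49, 50, 52, 53, 55, 56, 58, 59, 61, 64, 65, 67, 68, 70, 71, 73, 74, 76, 77, 79, 80, 82, 83, 85, 86, 88, 89, 91, 92}
Number of generators = φ(93) = 60

Generators of ℤ_93 = {1, 2, 4, 5, 7, 8, 10, 11, 13, 14, 16, 17, 19, 20, 22, 23, 25, 26, 28, 29, 32, 34, 35, 37, 38, 40, 41, 43, 44, 46, 47, 49, 50, 52, 53, 55, 56, 58, 59, 61, 64, 65, 67, 68, 70, 71, 73, 74, 76, 77, 79, 80, 82, 83, 85, 86, 88, 89, 91, 92}


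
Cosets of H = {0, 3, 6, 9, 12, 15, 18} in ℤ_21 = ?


H = {0, 3, 6, 9, 12, 15, 18}, |H| = 7
Number of cosets = |G|/|H| = 21/7 = 3
0 + H = {0, 3, 6, 9, 12, 15, 18}
1 + H = {1, 4, 7, 10, 13, 16, 19}
2 + H = {2, 5, 8, 11, 14, 17, 20}

Cosets: 0+H={0,3,6,9,12,15,18}; 1+H={1,4,7,10,13,16,19}; 2+H={2,5,8,11,14,17,20}


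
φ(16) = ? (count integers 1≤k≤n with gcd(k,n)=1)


φ(n) = count of k ∈ {1,...,n} with gcd(k,n)=1
Coprimes to 16: {1, 3, 5, 7, 9, 11, 13, 15}
Count: 8

φ(16) = 8


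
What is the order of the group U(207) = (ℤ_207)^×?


U(n) is the group of units mod n; |U(n)| = φ(n)
|U(207)| = φ(207) = 132

|U(207) = (ℤ_207)^×| = 132


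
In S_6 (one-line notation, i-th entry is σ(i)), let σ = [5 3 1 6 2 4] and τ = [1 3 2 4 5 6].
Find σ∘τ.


σ∘τ: apply τ first, then σ
1 →τ 1 →σ 5
2 →τ 3 →σ 1
3 →τ 2 →σ 3
4 →τ 4 →σ 6
5 →τ 5 →σ 2
6 →τ 6 →σ 4

σ∘τ = [5 1 3 6 2 4]


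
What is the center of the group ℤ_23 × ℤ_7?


Z(G) = {g ∈ G | gx = xg for all x ∈ G}
Direct product of abelian groups is abelian, so Z(G) = G

Z(ℤ_23 × ℤ_7) = ℤ_23 × ℤ_7


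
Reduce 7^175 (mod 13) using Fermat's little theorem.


Fermat's little theorem: if p is prime and gcd(a,p)=1, then a^(p-1) ≡ 1 (mod p)
p = 13 is prime, gcd(7,13) = 1
Reduce exponent: 175 mod 12 = 7
So 7^175 ≡ 7^7 (mod 13)
7^7 mod 13 = 6

7^175 ≡ 6 (mod 13)


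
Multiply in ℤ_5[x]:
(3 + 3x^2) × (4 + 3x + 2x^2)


Expand and collect like terms; reduce coefficients mod 5:
x^0: 3·4 = 12 ≡ 2 (mod 5)
x^1: 3·3 + 0·4 = 9 ≡ 4 (mod 5)
x^2: 3·2 + 0·3 + 3·4 = 18 ≡ 3 (mod 5)
x^3: 0·2 + 3·3 = 9 ≡ 4 (mod 5)
x^4: 3·2 = 6 ≡ 1 (mod 5)
Result: 2 + 4x + 3x^2 + 4x^3 + x^4

f · g = 2 + 4x + 3x^2 + 4x^3 + x^4


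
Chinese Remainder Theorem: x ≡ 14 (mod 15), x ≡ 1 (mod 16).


m₁ = 15, m₂ = 16, gcd = 1, so CRT applies. M = m₁·m₂ = 240
Let M₁ = M/m₁ = 16, M₂ = M/m₂ = 15
Find y₁ ≡ M₁⁻¹ (mod m₁): 16⁻¹ ≡ 1 (mod 15)
Find y₂ ≡ M₂⁻¹ (mod m₂): 15⁻¹ ≡ 15 (mod 16)
x = a₁·M₁·y₁ + a₂·M₂·y₂ = 14·16·1 + 1·15·15 = 449
Reduce mod 240: x ≡ 209
Check: 209 mod 15 = 14 ✓, 209 mod 16 = 1 ✓

x ≡ 209 (mod 240)


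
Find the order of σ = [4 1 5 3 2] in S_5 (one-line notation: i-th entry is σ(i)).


Cycle decomposition: (1 4 3 5 2)
Cycle lengths: 5
Order = lcm(5) = 5

ord(σ) = 5


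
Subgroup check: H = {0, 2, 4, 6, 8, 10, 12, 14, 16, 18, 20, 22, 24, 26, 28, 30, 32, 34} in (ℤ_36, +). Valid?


Subgroup test for H = {0, 2, 4, 6, 8, 10, 12, 14, 16, 18, 20, 22, 24, 26, 28, 30, 32, 34} in (ℤ_36, +):
(1) 0 ∈ H? Yes
(2) Closure: for all a,b ∈ H, (a+b) mod 36 ∈ H? Yes
(3) Inverses: for all a ∈ H, -a mod 36 ∈ H? Yes

Yes, H is a subgroup of ℤ_36


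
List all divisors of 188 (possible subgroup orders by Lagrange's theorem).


Lagrange's theorem: |H| divides |G|
|G| = 188
Divisors of 188: 1, 2, 4, 47, 94, 188

Possible subgroup orders: {1, 2, 4, 47, 94, 188}


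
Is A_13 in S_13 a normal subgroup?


H = A_13 in S_13
A_13 has index 2 in S_13, and every subgroup of index 2 is normal

Yes, normal subgroup


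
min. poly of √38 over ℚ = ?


√38 satisfies x² - 38 = 0, irreducible over ℚ since 38 is squarefree

Minimal polynomial: x² - 38


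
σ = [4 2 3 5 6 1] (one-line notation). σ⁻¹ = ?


To find σ⁻¹, swap domain and range:
σ(1) = 4 → σ⁻¹(4) = 1
σ(2) = 2 → σ⁻¹(2) = 2
σ(3) = 3 → σ⁻¹(3) = 3
σ(4) = 5 → σ⁻¹(5) = 4
σ(5) = 6 → σ⁻¹(6) = 5
σ(6) = 1 → σ⁻¹(1) = 6

σ⁻¹ = [6 2 3 1 4 5]


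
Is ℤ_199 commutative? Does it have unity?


ℤ_199 is a commutative ring with unity 1; 199 is prime, so ℤ_199 is a field (hence an integral domain)
Commutative: Yes
Integral domain: Yes
Has unity: Yes

ℤ_199: Commutative=Yes, Unity=Yes


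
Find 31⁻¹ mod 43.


Use the extended Euclidean algorithm to write 1 = 31·s + 43·t; then s mod 43 is the inverse.
Euclidean algorithm:
  31 = 0·43 + 31
  43 = 1·31 + 12
  31 = 2·12 + 7
  12 = 1·7 + 5
  7 = 1·5 + 2
  5 = 2·2 + 1
  2 = 2·1 + 0
gcd(31,43) = 1
Back-substitution gives: 31·(-18) + 43·(13) = 1
So 31⁻¹ ≡ -18 ≡ 25 (mod 43)
Check: 31 × 25 = 775 ≡ 1 (mod 43) ✓

31⁻¹ ≡ 25 (mod 43)


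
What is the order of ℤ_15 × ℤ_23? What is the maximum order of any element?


|ℤ_15 × ℤ_23| = 15 × 23 = 345
Max element order = lcm(15,23) = 345
Cyclic? Yes (gcd=1)

|ℤ_15×ℤ_23| = 345, max element order = 345


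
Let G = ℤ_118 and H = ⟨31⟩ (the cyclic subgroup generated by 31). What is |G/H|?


|⟨31⟩| = n / gcd(31, 118) = 118 / 1 = 118
H is normal (ℤ_118 is abelian).
|G/H| = |G| / |H| = 118 / 118 = 1

|G/H| = 1


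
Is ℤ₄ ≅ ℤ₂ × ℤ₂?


Comparing ℤ₄ and ℤ₂ × ℤ₂:
ℤ₄ has an element of order 4; ℤ₂×ℤ₂ has exponent 2

No, ℤ₄ ≇ ℤ₂ × ℤ₂


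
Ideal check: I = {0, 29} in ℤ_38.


Check ideal conditions for I = {0, 29} in ℤ_38:
(1) I is an additive subgroup? No
(2) For r ∈ ℤ_38 and a ∈ I: r·a ∈ I? No  [counterexample: r=2, a=29, r·a mod 38 = 20 ∉ I]

No, I is not an ideal of ℤ_38


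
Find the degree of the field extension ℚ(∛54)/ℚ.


∛54 has minimal polynomial x³ - 54 (irreducible over ℚ since 54 is not a perfect cube)

[ℚ(∛54)/ℚ] = 3


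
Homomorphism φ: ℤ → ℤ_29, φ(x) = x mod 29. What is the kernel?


Kernel = preimage of identity
ker(φ) = {x ∈ ℤ : x ≡ 0 (mod 29)} = 29ℤ = {0, ±29, ±58, ...}

ker(φ) = 29ℤ


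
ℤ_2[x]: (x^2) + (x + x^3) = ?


Add coefficients mod 2:
x^0: 0 + 0 = 0 (mod 2)
x^1: 0 + 1 = 1 (mod 2)
x^2: 1 + 0 = 1 (mod 2)
x^3: 0 + 1 = 1 (mod 2)
Result: x + x^2 + x^3

f + g = x + x^2 + x^3


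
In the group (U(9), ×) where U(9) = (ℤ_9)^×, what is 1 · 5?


Operation: multiplication mod 9
1 · 5 = (a × b) mod 9 with a = 1, b = 5

1 · 5 = 5


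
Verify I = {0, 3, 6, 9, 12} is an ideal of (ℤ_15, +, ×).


Check ideal conditions for I = {0, 3, 6, 9, 12} in ℤ_15:
(1) I is an additive subgroup? Yes
(2) For r ∈ ℤ_15 and a ∈ I: r·a ∈ I? Yes

Yes, I is an ideal of ℤ_15


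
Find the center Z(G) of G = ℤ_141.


Z(G) = {g ∈ G | gx = xg for all x ∈ G}
ℤ_141 is abelian, so Z(G) = G

Z(ℤ_141) = ℤ_141


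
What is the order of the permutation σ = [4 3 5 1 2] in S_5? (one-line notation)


Cycle decomposition: (1 4) (2 3 5)
Cycle lengths: 2, 3
Order = lcm(2, 3) = 6

ord(σ) = 6


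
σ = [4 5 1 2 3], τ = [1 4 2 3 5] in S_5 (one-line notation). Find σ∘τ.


σ∘τ: apply τ first, then σ
1 →τ 1 →σ 4
2 →τ 4 →σ 2
3 →τ 2 →σ 5
4 →τ 3 →σ 1
5 →τ 5 →σ 3

σ∘τ = [4 2 5 1 3]


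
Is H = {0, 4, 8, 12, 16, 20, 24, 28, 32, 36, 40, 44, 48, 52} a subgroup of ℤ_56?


Subgroup test for H = {0, 4, 8, 12, 16, 20, 24, 28, 32, 36, 40, 44, 48, 52} in (ℤ_56, +):
(1) 0 ∈ H? Yes
(2) Closure: for all a,b ∈ H, (a+b) mod 56 ∈ H? Yes
(3) Inverses: for all a ∈ H, -a mod 56 ∈ H? Yes

Yes, H is a subgroup of ℤ_56


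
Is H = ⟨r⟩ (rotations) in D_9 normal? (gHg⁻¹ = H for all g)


H = ⟨r⟩ (rotations) in D_9
The rotation subgroup ⟨r⟩ has index 2 in D_9, so it is normal

Yes, normal subgroup


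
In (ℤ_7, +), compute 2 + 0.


Operation: addition mod 7
2 + 0 = (a + b) mod 7 with a = 2, b = 0

2 + 0 = 2


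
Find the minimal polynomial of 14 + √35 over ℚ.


Let α = 14 + √35. Then α - 14 = √35, so (α - 14)² = 35, giving α² - 28α + 161 = 0. Degree 2 and α ∉ ℚ, so this is the minimal polynomial.

Minimal polynomial: x² - 28x + 161


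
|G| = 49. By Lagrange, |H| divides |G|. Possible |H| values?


Lagrange's theorem: |H| divides |G|
|G| = 49
Divisors of 49: 1, 7, 49

Possible subgroup orders: {1, 7, 49}


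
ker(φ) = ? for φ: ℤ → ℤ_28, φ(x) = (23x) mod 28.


Kernel = preimage of identity
ker(φ) = {x ∈ ℤ : 23x ≡ 0 (mod 28)}. gcd(23,28) = 1, so 23x ≡ 0 (mod 28) ⟺ x ≡ 0 (mod 28/1 = 28). Hence ker(φ) = 28ℤ

ker(φ) = 28ℤ


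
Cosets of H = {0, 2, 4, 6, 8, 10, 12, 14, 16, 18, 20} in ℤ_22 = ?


H = {0, 2, 4, 6, 8, 10, 12, 14, 16, 18, 20}, |H| = 11
Number of cosets = |G|/|H| = 22/11 = 2
0 + H = {0, 2, 4, 6, 8, 10, 12, 14, 16, 18, 20}
1 + H = {1, 3, 5, 7, 9, 11, 13, 15, 17, 19, 21}

Cosets: 0+H={0,2,4,6,8,10,12,14,16,18,20}; 1+H={1,3,5,7,9,11,13,15,17,19,21}


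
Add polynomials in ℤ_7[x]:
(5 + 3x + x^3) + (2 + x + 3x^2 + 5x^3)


Add coefficients mod 7:
x^0: 5 + 2 = 0 (mod 7)
x^1: 3 + 1 = 4 (mod 7)
x^2: 0 + 3 = 3 (mod 7)
x^3: 1 + 5 = 6 (mod 7)
Result: 4x + 3x^2 + 6x^3

f + g = 4x + 3x^2 + 6x^3


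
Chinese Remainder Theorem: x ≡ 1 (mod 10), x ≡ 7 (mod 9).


m₁ = 10, m₂ = 9, gcd = 1, so CRT applies. M = m₁·m₂ = 90
Let M₁ = M/m₁ = 9, M₂ = M/m₂ = 10
Find y₁ ≡ M₁⁻¹ (mod m₁): 9⁻¹ ≡ 9 (mod 10)
Find y₂ ≡ M₂⁻¹ (mod m₂): 10⁻¹ ≡ 1 (mod 9)
x = a₁·M₁·y₁ + a₂·M₂·y₂ = 1·9·9 + 7·10·1 = 151
Reduce mod 90: x ≡ 61
Check: 61 mod 10 = 1 ✓, 61 mod 9 = 7 ✓

x ≡ 61 (mod 90)


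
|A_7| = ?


|A_n| = n!/2 (even permutations)
|A_7| = 7!/2 = 5040/2 = 2520

|A_7| = 2520


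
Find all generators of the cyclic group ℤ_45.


g generates ℤ_n iff gcd(g,n) = 1
Prime factors of 45: 3, 5
Generators are g ∈ {1,...,44} not divisible by any of these primes.
Generators: {1, 2, 4, 7, 8, 11, 13, 14, 16, 17, 19, 22, 23, 26, 28, 29, 31, 32, 34, 37, 38, 41, 43, 44}
Number of generators = φ(45) = 24

Generators of ℤ_45 = {1, 2, 4, 7, 8, 11, 13, 14, 16, 17, 19, 22, 23, 26, 28, 29, 31, 32, 34, 37, 38, 41, 43, 44}


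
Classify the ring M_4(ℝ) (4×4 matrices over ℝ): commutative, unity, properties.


Matrix multiplication is non-commutative for n ≥ 2; the identity matrix I is the unity; singular matrices give zero divisors, so not an integral domain
Commutative: No
Integral domain: No
Has unity: Yes

M_4(ℝ) (4×4 matrices over ℝ): Commutative=No, Unity=Yes


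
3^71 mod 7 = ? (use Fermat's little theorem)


Fermat's little theorem: if p is prime and gcd(a,p)=1, then a^(p-1) ≡ 1 (mod p)
p = 7 is prime, gcd(3,7) = 1
Reduce exponent: 71 mod 6 = 5
So 3^71 ≡ 3^5 (mod 7)
3^5 mod 7 = 5

3^71 ≡ 5 (mod 7)


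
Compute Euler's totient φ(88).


Factor n: 88 = 2^3 × 11
φ(n) = n · ∏(1 - 1/p) over distinct primes p | n
φ(88) = 88 · (1 - 1/2) · (1 - 1/11) = 40

φ(88) = 40


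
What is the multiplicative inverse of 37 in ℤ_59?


Use the extended Euclidean algorithm to write 1 = 37·s + 59·t; then s mod 59 is the inverse.
Euclidean algorithm:
  37 = 0·59 + 37
  59 = 1·37 + 22
  37 = 1·22 + 15
  22 = 1·15 + 7
  15 = 2·7 + 1
  7 = 7·1 + 0
gcd(37,59) = 1
Back-substitution gives: 37·(8) + 59·(-5) = 1
So 37⁻¹ ≡ 8 ≡ 8 (mod 59)
Check: 37 × 8 = 296 ≡ 1 (mod 59) ✓

37⁻¹ ≡ 8 (mod 59)


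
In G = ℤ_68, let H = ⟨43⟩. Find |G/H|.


|⟨43⟩| = n / gcd(43, 68) = 68 / 1 = 68
H is normal (ℤ_68 is abelian).
|G/H| = |G| / |H| = 68 / 68 = 1

|G/H| = 1


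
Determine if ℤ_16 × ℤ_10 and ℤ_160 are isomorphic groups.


Comparing ℤ_16 × ℤ_10 and ℤ_160:
gcd(16,10) = 2 ≠ 1. Max element order in ℤ_16×ℤ_10 is lcm(16,10) = 80 < 160, so it has no element of order 160

No, ℤ_16 × ℤ_10 ≇ ℤ_160


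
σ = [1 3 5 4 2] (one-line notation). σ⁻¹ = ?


To find σ⁻¹, swap domain and range:
σ(1) = 1 → σ⁻¹(1) = 1
σ(2) = 3 → σ⁻¹(3) = 2
σ(3) = 5 → σ⁻¹(5) = 3
σ(4) = 4 → σ⁻¹(4) = 4
σ(5) = 2 → σ⁻¹(2) = 5

σ⁻¹ = [1 5 2 4 3]


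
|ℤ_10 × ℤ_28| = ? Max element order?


|ℤ_10 × ℤ_28| = 10 × 28 = 280
Max element order = lcm(10,28) = 140
Cyclic? No (gcd=2)

|ℤ_10×ℤ_28| = 280, max element order = 140


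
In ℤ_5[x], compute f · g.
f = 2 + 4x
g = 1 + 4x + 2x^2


Expand and collect like terms; reduce coefficients mod 5:
x^0: 2·1 = 2 ≡ 2 (mod 5)
x^1: 2·4 + 4·1 = 12 ≡ 2 (mod 5)
x^2: 2·2 + 4·4 = 20 ≡ 0 (mod 5)
x^3: 4·2 = 8 ≡ 3 (mod 5)
Result: 2 + 2x + 3x^3

f · g = 2 + 2x + 3x^3


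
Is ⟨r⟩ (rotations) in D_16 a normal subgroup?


H = ⟨r⟩ (rotations) in D_16
The rotation subgroup ⟨r⟩ has index 2 in D_16, so it is normal

Yes, normal subgroup


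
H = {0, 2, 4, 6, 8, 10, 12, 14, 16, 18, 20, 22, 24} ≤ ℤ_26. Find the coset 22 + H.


22 + H = {22 + h (mod 26) : h ∈ H}
22+0=22, 22+2=24, 22+4=0, 22+6=2, 22+8=4, 22+10=6, 22+12=8, 22+14=10, 22+16=12, 22+18=14, 22+20=16, 22+22=18, 22+24=20
22 + H = {0, 2, 4, 6, 8, 10, 12, 14, 16, 18, 20, 22, 24} = 0 + H

22 + H = {0, 2, 4, 6, 8, 10, 12, 14, 16, 18, 20, 22, 24}


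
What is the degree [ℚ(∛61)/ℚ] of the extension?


∛61 has minimal polynomial x³ - 61 (irreducible over ℚ since 61 is not a perfect cube)

[ℚ(∛61)/ℚ] = 3


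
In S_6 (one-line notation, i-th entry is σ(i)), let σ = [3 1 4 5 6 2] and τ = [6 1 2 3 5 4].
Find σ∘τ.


σ∘τ: apply τ first, then σ
1 →τ 6 →σ 2
2 →τ 1 →σ 3
3 →τ 2 →σ 1
4 →τ 3 →σ 4
5 →τ 5 →σ 6
6 →τ 4 →σ 5

σ∘τ = [2 3 1 4 6 5]


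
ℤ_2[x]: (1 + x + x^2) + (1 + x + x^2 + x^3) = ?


Add coefficients mod 2:
x^0: 1 + 1 = 0 (mod 2)
x^1: 1 + 1 = 0 (mod 2)
x^2: 1 + 1 = 0 (mod 2)
x^3: 0 + 1 = 1 (mod 2)
Result: x^3

f + g = x^3


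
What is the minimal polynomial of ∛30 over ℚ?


∛30 satisfies x³ - 30 = 0, irreducible over ℚ (no rational root; 30 is not a perfect cube)

Minimal polynomial: x³ - 30


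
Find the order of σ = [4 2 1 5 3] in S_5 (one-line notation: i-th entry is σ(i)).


Cycle decomposition: (1 4 5 3)
Cycle lengths: 4
Order = lcm(4) = 4

ord(σ) = 4


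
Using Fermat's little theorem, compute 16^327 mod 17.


Fermat's little theorem: if p is prime and gcd(a,p)=1, then a^(p-1) ≡ 1 (mod p)
p = 17 is prime, gcd(16,17) = 1
Reduce exponent: 327 mod 16 = 7
So 16^327 ≡ 16^7 (mod 17)
16^7 mod 17 = 16

16^327 ≡ 16 (mod 17)


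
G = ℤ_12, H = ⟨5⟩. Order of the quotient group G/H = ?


|⟨5⟩| = n / gcd(5, 12) = 12 / 1 = 12
H is normal (ℤ_12 is abelian).
|G/H| = |G| / |H| = 12 / 12 = 1

|G/H| = 1


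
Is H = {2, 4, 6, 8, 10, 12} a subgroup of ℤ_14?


Subgroup test for H = {2, 4, 6, 8, 10, 12} in (ℤ_14, +):
(1) 0 ∈ H? No
(2) Closure: for all a,b ∈ H, (a+b) mod 14 ∈ H? No  [counterexample: 2 + 12 = 0 ∉ H]
(3) Inverses: for all a ∈ H, -a mod 14 ∈ H? Yes

No, H is not a subgroup of ℤ_14


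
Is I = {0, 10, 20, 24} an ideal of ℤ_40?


Check ideal conditions for I = {0, 10, 20, 24} in ℤ_40:
(1) I is an additive subgroup? No
(2) For r ∈ ℤ_40 and a ∈ I: r·a ∈ I? No  [counterexample: r=2, a=24, r·a mod 40 = 8 ∉ I]

No, I is not an ideal of ℤ_40


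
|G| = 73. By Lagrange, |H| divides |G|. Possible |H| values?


Lagrange's theorem: |H| divides |G|
|G| = 73
Divisors of 73: 1, 73

Possible subgroup orders: {1, 73}


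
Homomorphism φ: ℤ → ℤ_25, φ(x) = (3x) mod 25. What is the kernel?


Kernel = preimage of identity
ker(φ) = {x ∈ ℤ : 3x ≡ 0 (mod 25)}. gcd(3,25) = 1, so 3x ≡ 0 (mod 25) ⟺ x ≡ 0 (mod 25/1 = 25). Hence ker(φ) = 25ℤ

ker(φ) = 25ℤ


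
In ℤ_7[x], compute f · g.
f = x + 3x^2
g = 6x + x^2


Expand and collect like terms; reduce coefficients mod 7:
x^0: 0·0 = 0 ≡ 0 (mod 7)
x^1: 0·6 + 1·0 = 0 ≡ 0 (mod 7)
x^2: 0·1 + 1·6 + 3·0 = 6 ≡ 6 (mod 7)
x^3: 1·1 + 3·6 = 19 ≡ 5 (mod 7)
x^4: 3·1 = 3 ≡ 3 (mod 7)
Result: 6x^2 + 5x^3 + 3x^4

f · g = 6x^2 + 5x^3 + 3x^4


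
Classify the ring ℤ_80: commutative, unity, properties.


ℤ_80 is a commutative ring with unity 1; 80 = 2×40 is composite, so 2·40 ≡ 0 gives zero divisors (not an integral domain)
Commutative: Yes
Integral domain: No
Has unity: Yes

ℤ_80: Commutative=Yes, Unity=Yes


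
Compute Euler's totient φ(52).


Factor n: 52 = 2^2 × 13
φ(n) = n · ∏(1 - 1/p) over distinct primes p | n
φ(52) = 52 · (1 - 1/2) · (1 - 1/13) = 24

φ(52) = 24


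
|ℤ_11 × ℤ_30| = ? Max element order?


|ℤ_11 × ℤ_30| = 11 × 30 = 330
Max element order = lcm(11,30) = 330
Cyclic? Yes (gcd=1)

|ℤ_11×ℤ_30| = 330, max element order = 330


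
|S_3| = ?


|S_n| = n! (number of permutations of n symbols)
|S_3| = 3! = 6

|S_3| = 6


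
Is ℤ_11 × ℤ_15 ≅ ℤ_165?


Comparing ℤ_11 × ℤ_15 and ℤ_165:
gcd(11,15) = 1, so ℤ_11 × ℤ_15 ≅ ℤ_165 (CRT)

Yes, ℤ_11 × ℤ_15 ≅ ℤ_165


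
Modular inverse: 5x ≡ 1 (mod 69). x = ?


Use the extended Euclidean algorithm to write 1 = 5·s + 69·t; then s mod 69 is the inverse.
Euclidean algorithm:
  5 = 0·69 + 5
  69 = 13·5 + 4
  5 = 1·4 + 1
  4 = 4·1 + 0
gcd(5,69) = 1
Back-substitution gives: 5·(14) + 69·(-1) = 1
So 5⁻¹ ≡ 14 ≡ 14 (mod 69)
Check: 5 × 14 = 70 ≡ 1 (mod 69) ✓

5⁻¹ ≡ 14 (mod 69)


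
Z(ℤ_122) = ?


Z(G) = {g ∈ G | gx = xg for all x ∈ G}
ℤ_122 is abelian, so Z(G) = G

Z(ℤ_122) = ℤ_122


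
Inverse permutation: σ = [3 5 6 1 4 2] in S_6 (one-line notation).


To find σ⁻¹, swap domain and range:
σ(1) = 3 → σ⁻¹(3) = 1
σ(2) = 5 → σ⁻¹(5) = 2
σ(3) = 6 → σ⁻¹(6) = 3
σ(4) = 1 → σ⁻¹(1) = 4
σ(5) = 4 → σ⁻¹(4) = 5
σ(6) = 2 → σ⁻¹(2) = 6

σ⁻¹ = [4 6 1 5 2 3]


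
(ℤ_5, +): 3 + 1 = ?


Operation: addition mod 5
3 + 1 = (a + b) mod 5 with a = 3, b = 1

3 + 1 = 4


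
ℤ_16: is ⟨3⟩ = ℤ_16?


g generates ℤ_n iff gcd(g, n) = 1
gcd(3, 16) = 1
Since gcd = 1, 3 is a generator.

Yes, 3 generates ℤ_16


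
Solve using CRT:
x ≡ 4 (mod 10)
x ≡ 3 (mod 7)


m₁ = 10, m₂ = 7, gcd = 1, so CRT applies. M = m₁·m₂ = 70
Let M₁ = M/m₁ = 7, M₂ = M/m₂ = 10
Find y₁ ≡ M₁⁻¹ (mod m₁): 7⁻¹ ≡ 3 (mod 10)
Find y₂ ≡ M₂⁻¹ (mod m₂): 10⁻¹ ≡ 5 (mod 7)
x = a₁·M₁·y₁ + a₂·M₂·y₂ = 4·7·3 + 3·10·5 = 234
Reduce mod 70: x ≡ 24
Check: 24 mod 10 = 4 ✓, 24 mod 7 = 3 ✓

x ≡ 24 (mod 70)


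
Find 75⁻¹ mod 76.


Use the extended Euclidean algorithm to write 1 = 75·s + 76·t; then s mod 76 is the inverse.
Euclidean algorithm:
  75 = 0·76 + 75
  76 = 1·75 + 1
  75 = 75·1 + 0
gcd(75,76) = 1
Back-substitution gives: 75·(-1) + 76·(1) = 1
So 75⁻¹ ≡ -1 ≡ 75 (mod 76)
Check: 75 × 75 = 5625 ≡ 1 (mod 76) ✓

75⁻¹ ≡ 75 (mod 76)


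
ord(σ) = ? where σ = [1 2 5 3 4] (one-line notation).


Cycle decomposition: (3 5 4)
Cycle lengths: 3
Order = lcm(3) = 3

ord(σ) = 3


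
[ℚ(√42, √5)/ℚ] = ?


[ℚ(√42,√5):ℚ] = [ℚ(√42,√5):ℚ(√42)]·[ℚ(√42):ℚ] = 2·2 = 4

[ℚ(√42, √5)/ℚ] = 4


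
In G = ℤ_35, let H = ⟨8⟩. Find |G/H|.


|⟨8⟩| = n / gcd(8, 35) = 35 / 1 = 35
H is normal (ℤ_35 is abelian).
|G/H| = |G| / |H| = 35 / 35 = 1

|G/H| = 1


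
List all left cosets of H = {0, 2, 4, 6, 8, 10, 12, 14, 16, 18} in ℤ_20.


H = {0, 2, 4, 6, 8, 10, 12, 14, 16, 18}, |H| = 10
Number of cosets = |G|/|H| = 20/10 = 2
0 + H = {0, 2, 4, 6, 8, 10, 12, 14, 16, 18}
1 + H = {1, 3, 5, 7, 9, 11, 13, 15, 17, 19}

Cosets: 0+H={0,2,4,6,8,10,12,14,16,18}; 1+H={1,3,5,7,9,11,13,15,17,19}


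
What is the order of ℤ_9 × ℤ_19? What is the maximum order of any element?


|ℤ_9 × ℤ_19| = 9 × 19 = 171
Max element order = lcm(9,19) = 171
Cyclic? Yes (gcd=1)

|ℤ_9×ℤ_19| = 171, max element order = 171


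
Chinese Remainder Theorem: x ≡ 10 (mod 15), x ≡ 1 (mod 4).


m₁ = 15, m₂ = 4, gcd = 1, so CRT applies. M = m₁·m₂ = 60
Let M₁ = M/m₁ = 4, M₂ = M/m₂ = 15
Find y₁ ≡ M₁⁻¹ (mod m₁): 4⁻¹ ≡ 4 (mod 15)
Find y₂ ≡ M₂⁻¹ (mod m₂): 15⁻¹ ≡ 3 (mod 4)
x = a₁·M₁·y₁ + a₂·M₂·y₂ = 10·4·4 + 1·15·3 = 205
Reduce mod 60: x ≡ 25
Check: 25 mod 15 = 10 ✓, 25 mod 4 = 1 ✓

x ≡ 25 (mod 60)


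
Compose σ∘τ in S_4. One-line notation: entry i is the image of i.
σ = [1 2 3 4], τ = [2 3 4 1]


σ∘τ: apply τ first, then σ
1 →τ 2 →σ 2
2 →τ 3 →σ 3
3 →τ 4 →σ 4
4 →τ 1 →σ 1

σ∘τ = [2 3 4 1]


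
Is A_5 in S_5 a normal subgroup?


H = A_5 in S_5
A_5 has index 2 in S_5, and every subgroup of index 2 is normal

Yes, normal subgroup


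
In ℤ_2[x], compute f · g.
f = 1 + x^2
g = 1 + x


Expand and collect like terms; reduce coefficients mod 2:
x^0: 1·1 = 1 ≡ 1 (mod 2)
x^1: 1·1 + 0·1 = 1 ≡ 1 (mod 2)
x^2: 0·1 + 1·1 = 1 ≡ 1 (mod 2)
x^3: 1·1 = 1 ≡ 1 (mod 2)
Result: 1 + x + x^2 + x^3

f · g = 1 + x + x^2 + x^3


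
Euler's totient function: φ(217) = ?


Factor n: 217 = 7 × 31
φ(n) = n · ∏(1 - 1/p) over distinct primes p | n
φ(217) = 217 · (1 - 1/7) · (1 - 1/31) = 180

φ(217) = 180


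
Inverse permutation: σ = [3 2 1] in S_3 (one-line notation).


To find σ⁻¹, swap domain and range:
σ(1) = 3 → σ⁻¹(3) = 1
σ(2) = 2 → σ⁻¹(2) = 2
σ(3) = 1 → σ⁻¹(1) = 3

σ⁻¹ = [3 2 1]


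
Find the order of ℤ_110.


ℤ_n has n elements.

|ℤ_110| = 110


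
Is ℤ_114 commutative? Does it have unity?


ℤ_114 is a commutative ring with unity 1; 114 = 2×57 is composite, so 2·57 ≡ 0 gives zero divisors (not an integral domain)
Commutative: Yes
Integral domain: No
Has unity: Yes

ℤ_114: Commutative=Yes, Unity=Yes


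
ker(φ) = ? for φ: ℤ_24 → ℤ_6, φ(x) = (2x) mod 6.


Kernel = preimage of identity
ker(φ) = {x ∈ ℤ_24 : 2x ≡ 0 (mod 6)}. Since 6 | 24, φ is well-defined. The kernel is the cyclic subgroup ⟨3⟩ of ℤ_24 (order 8), i.e. {0, 3, 6, 9, 12, 15, 18, 21}

ker(φ) = {0, 3, 6, 9, 12, 15, 18, 21}


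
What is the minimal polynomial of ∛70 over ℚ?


∛70 satisfies x³ - 70 = 0, irreducible over ℚ (no rational root; 70 is not a perfect cube)

Minimal polynomial: x³ - 70


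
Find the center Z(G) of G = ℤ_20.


Z(G) = {g ∈ G | gx = xg for all x ∈ G}
ℤ_20 is abelian, so Z(G) = G

Z(ℤ_20) = ℤ_20


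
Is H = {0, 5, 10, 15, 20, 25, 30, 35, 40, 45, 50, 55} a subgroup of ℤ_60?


Subgroup test for H = {0, 5, 10, 15, 20, 25, 30, 35, 40, 45, 50, 55} in (ℤ_60, +):
(1) 0 ∈ H? Yes
(2) Closure: for all a,b ∈ H, (a+b) mod 60 ∈ H? Yes
(3) Inverses: for all a ∈ H, -a mod 60 ∈ H? Yes

Yes, H is a subgroup of ℤ_60


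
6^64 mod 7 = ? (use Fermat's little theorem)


Fermat's little theorem: if p is prime and gcd(a,p)=1, then a^(p-1) ≡ 1 (mod p)
p = 7 is prime, gcd(6,7) = 1
Reduce exponent: 64 mod 6 = 4
So 6^64 ≡ 6^4 (mod 7)
6^4 mod 7 = 1

6^64 ≡ 1 (mod 7)


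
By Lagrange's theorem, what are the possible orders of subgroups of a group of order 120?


Lagrange's theorem: |H| divides |G|
|G| = 120
Divisors of 120: 1, 2, 3, 4, 5, 6, 8, 10, 12, 15, 20, 24, 30, 40, 60, 120

Possible subgroup orders: {1, 2, 3, 4, 5, 6, 8, 10, 12, 15, 20, 24, 30, 40, 60, 120}


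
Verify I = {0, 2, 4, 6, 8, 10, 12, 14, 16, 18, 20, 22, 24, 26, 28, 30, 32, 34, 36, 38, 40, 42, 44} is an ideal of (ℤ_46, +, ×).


Check ideal conditions for I = {0, 2, 4, 6, 8, 10, 12, 14, 16, 18, 20, 22, 24, 26, 28, 30, 32, 34, 36, 38, 40, 42, 44} in ℤ_46:
(1) I is an additive subgroup? Yes
(2) For r ∈ ℤ_46 and a ∈ I: r·a ∈ I? Yes

Yes, I is an ideal of ℤ_46


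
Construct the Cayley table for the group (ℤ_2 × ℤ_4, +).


Elements: {(0,0), (0,1), (0,2), (0,3), (1,0), (1,1), (1,2), (1,3)}
Operation: componentwise addition mod (2, 4)
Entry (a, b) = ((a₁+b₁) mod 2, (a₂+b₂) mod 4)

Cayley table:
      | (0,0) | (0,1) | (0,2) | (0,3) | (1,0) | (1,1) | (1,2) | (1,3)
(0,0) | (0,0) | (0,1) | (0,2) | (0,3) | (1,0) | (1,1) | (1,2) | (1,3)
(0,1) | (0,1) | (0,2) | (0,3) | (0,0) | (1,1) | (1,2) | (1,3) | (1,0)
(0,2) | (0,2) | (0,3) | (0,0) | (0,1) | (1,2) | (1,3) | (1,0) | (1,1)
(0,3) | (0,3) | (0,0) | (0,1) | (0,2) | (1,3) | (1,0) | (1,1) | (1,2)
(1,0) | (1,0) | (1,1) | (1,2) | (1,3) | (0,0) | (0,1) | (0,2) | (0,3)
(1,1) | (1,1) | (1,2) | (1,3) | (1,0) | (0,1) | (0,2) | (0,3) | (0,0)
(1,2) | (1,2) | (1,3) | (1,0) | (1,1) | (0,2) | (0,3) | (0,0) | (0,1)
(1,3) | (1,3) | (1,0) | (1,1) | (1,2) | (0,3) | (0,0) | (0,1) | (0,2)


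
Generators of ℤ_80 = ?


g generates ℤ_n iff gcd(g,n) = 1
Prime factors of 80: 2, 5
Generators are g ∈ {1,...,79} not divisible by any of these primes.
Generators: {1, 3, 7, 9, 11, 13, 17, 19, 21, 23, 27, 29, 31, 33, 37, 39, 41, 43, 47, 49, 51, 53, 57, 59, 61, 63, 67, 69, 71, 73, 77, 79}
Number of generators = φ(80) = 32

Generators of ℤ_80 = {1, 3, 7, 9, 11, 13, 17, 19, 21, 23, 27, 29, 31, 33, 37, 39, 41, 43, 47, 49, 51, 53, 57, 59, 61, 63, 67, 69, 71, 73, 77, 79}


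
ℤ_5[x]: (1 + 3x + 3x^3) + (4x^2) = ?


Add coefficients mod 5:
x^0: 1 + 0 = 1 (mod 5)
x^1: 3 + 0 = 3 (mod 5)
x^2: 0 + 4 = 4 (mod 5)
x^3: 3 + 0 = 3 (mod 5)
Result: 1 + 3x + 4x^2 + 3x^3

f + g = 1 + 3x + 4x^2 + 3x^3


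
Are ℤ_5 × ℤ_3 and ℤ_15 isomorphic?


Comparing ℤ_5 × ℤ_3 and ℤ_15:
gcd(5,3) = 1, so ℤ_5 × ℤ_3 ≅ ℤ_15 (CRT)

Yes, ℤ_5 × ℤ_3 ≅ ℤ_15


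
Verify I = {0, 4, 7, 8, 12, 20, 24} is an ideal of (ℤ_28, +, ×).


Check ideal conditions for I = {0, 4, 7, 8, 12, 20, 24} in ℤ_28:
(1) I is an additive subgroup? No
(2) For r ∈ ℤ_28 and a ∈ I: r·a ∈ I? No  [counterexample: r=2, a=7, r·a mod 28 = 14 ∉ I]

No, I is not an ideal of ℤ_28


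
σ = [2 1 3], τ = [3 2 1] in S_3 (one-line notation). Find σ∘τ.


σ∘τ: apply τ first, then σ
1 →τ 3 →σ 3
2 →τ 2 →σ 1
3 →τ 1 →σ 2

σ∘τ = [3 1 2]


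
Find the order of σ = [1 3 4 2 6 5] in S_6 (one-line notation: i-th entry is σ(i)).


Cycle decomposition: (2 3 4) (5 6)
Cycle lengths: 3, 2
Order = lcm(3, 2) = 6

ord(σ) = 6


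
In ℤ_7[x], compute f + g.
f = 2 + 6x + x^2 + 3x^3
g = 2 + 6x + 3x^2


Add coefficients mod 7:
x^0: 2 + 2 = 4 (mod 7)
x^1: 6 + 6 = 5 (mod 7)
x^2: 1 + 3 = 4 (mod 7)
x^3: 3 + 0 = 3 (mod 7)
Result: 4 + 5x + 4x^2 + 3x^3

f + g = 4 + 5x + 4x^2 + 3x^3


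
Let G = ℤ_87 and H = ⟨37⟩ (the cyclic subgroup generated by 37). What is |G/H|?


|⟨37⟩| = n / gcd(37, 87) = 87 / 1 = 87
H is normal (ℤ_87 is abelian).
|G/H| = |G| / |H| = 87 / 87 = 1

|G/H| = 1


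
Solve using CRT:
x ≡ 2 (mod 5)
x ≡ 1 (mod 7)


m₁ = 5, m₂ = 7, gcd = 1, so CRT applies. M = m₁·m₂ = 35
Let M₁ = M/m₁ = 7, M₂ = M/m₂ = 5
Find y₁ ≡ M₁⁻¹ (mod m₁): 7⁻¹ ≡ 3 (mod 5)
Find y₂ ≡ M₂⁻¹ (mod m₂): 5⁻¹ ≡ 3 (mod 7)
x = a₁·M₁·y₁ + a₂·M₂·y₂ = 2·7·3 + 1·5·3 = 57
Reduce mod 35: x ≡ 22
Check: 22 mod 5 = 2 ✓, 22 mod 7 = 1 ✓

x ≡ 22 (mod 35)


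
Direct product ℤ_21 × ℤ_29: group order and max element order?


|ℤ_21 × ℤ_29| = 21 × 29 = 609
Max element order = lcm(21,29) = 609
Cyclic? Yes (gcd=1)

|ℤ_21×ℤ_29| = 609, max element order = 609


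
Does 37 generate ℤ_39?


g generates ℤ_n iff gcd(g, n) = 1
gcd(37, 39) = 1
Since gcd = 1, 37 is a generator.

Yes, 37 generates ℤ_39


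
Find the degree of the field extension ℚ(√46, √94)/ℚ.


[ℚ(√46,√94):ℚ] = [ℚ(√46,√94):ℚ(√46)]·[ℚ(√46):ℚ] = 2·2 = 4

[ℚ(√46, √94)/ℚ] = 4


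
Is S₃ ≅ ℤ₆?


Comparing S₃ and ℤ₆:
S₃ is non-abelian, ℤ₆ is abelian

No, S₃ ≇ ℤ₆


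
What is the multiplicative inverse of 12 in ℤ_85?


Use the extended Euclidean algorithm to write 1 = 12·s + 85·t; then s mod 85 is the inverse.
Euclidean algorithm:
  12 = 0·85 + 12
  85 = 7·12 + 1
  12 = 12·1 + 0
gcd(12,85) = 1
Back-substitution gives: 12·(-7) + 85·(1) = 1
So 12⁻¹ ≡ -7 ≡ 78 (mod 85)
Check: 12 × 78 = 936 ≡ 1 (mod 85) ✓

12⁻¹ ≡ 78 (mod 85)


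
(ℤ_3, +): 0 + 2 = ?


Operation: addition mod 3
0 + 2 = (a + b) mod 3 with a = 0, b = 2

0 + 2 = 2


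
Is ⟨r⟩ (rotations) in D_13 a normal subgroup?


H = ⟨r⟩ (rotations) in D_13
The rotation subgroup ⟨r⟩ has index 2 in D_13, so it is normal

Yes, normal subgroup


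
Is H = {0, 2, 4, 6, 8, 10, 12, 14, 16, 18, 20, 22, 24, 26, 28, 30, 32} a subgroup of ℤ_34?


Subgroup test for H = {0, 2, 4, 6, 8, 10, 12, 14, 16, 18, 20, 22, 24, 26, 28, 30, 32} in (ℤ_34, +):
(1) 0 ∈ H? Yes
(2) Closure: for all a,b ∈ H, (a+b) mod 34 ∈ H? Yes
(3) Inverses: for all a ∈ H, -a mod 34 ∈ H? Yes

Yes, H is a subgroup of ℤ_34


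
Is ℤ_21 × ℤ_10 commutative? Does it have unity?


Direct product ring; commutative with unity (1,1); but (1,0)·(0,1) = (0,0) gives zero divisors, so not an integral domain
Commutative: Yes
Integral domain: No
Has unity: Yes

ℤ_21 × ℤ_10: Commutative=Yes, Unity=Yes


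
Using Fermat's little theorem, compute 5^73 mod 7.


Fermat's little theorem: if p is prime and gcd(a,p)=1, then a^(p-1) ≡ 1 (mod p)
p = 7 is prime, gcd(5,7) = 1
Reduce exponent: 73 mod 6 = 1
So 5^73 ≡ 5^1 (mod 7)
5^1 mod 7 = 5

5^73 ≡ 5 (mod 7)


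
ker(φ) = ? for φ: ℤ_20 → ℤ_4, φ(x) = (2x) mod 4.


Kernel = preimage of identity
ker(φ) = {x ∈ ℤ_20 : 2x ≡ 0 (mod 4)}. Since 4 | 20, φ is well-defined. The kernel is the cyclic subgroup ⟨2⟩ of ℤ_20 (order 10), i.e. {0, 2, 4, 6, 8, 10, 12, 14, 16, 18}

ker(φ) = {0, 2, 4, 6, 8, 10, 12, 14, 16, 18}


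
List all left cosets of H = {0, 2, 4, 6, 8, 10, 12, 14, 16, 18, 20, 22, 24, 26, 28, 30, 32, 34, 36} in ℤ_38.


H = {0, 2, 4, 6, 8, 10, 12, 14, 16, 18, 20, 22, 24, 26, 28, 30, 32, 34, 36}, |H| = 19
Number of cosets = |G|/|H| = 38/19 = 2
0 + H = {0, 2, 4, 6, 8, 10, 12, 14, 16, 18, 20, 22, 24, 26, 28, 30, 32, 34, 36}
1 + H = {1, 3, 5, 7, 9, 11, 13, 15, 17, 19, 21, 23, 25, 27, 29, 31, 33, 35, 37}

Cosets: 0+H={0,2,4,6,8,10,12,14,16,18,20,22,24,26,28,30,32,34,36}; 1+H={1,3,5,7,9,11,13,15,17,19,21,23,25,27,29,31,33,35,37}


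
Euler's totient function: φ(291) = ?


Factor n: 291 = 3 × 97
φ(n) = n · ∏(1 - 1/p) over distinct primes p | n
φ(291) = 291 · (1 - 1/3) · (1 - 1/97) = 192

φ(291) = 192


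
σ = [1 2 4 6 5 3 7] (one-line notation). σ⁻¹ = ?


To find σ⁻¹, swap domain and range:
σ(1) = 1 → σ⁻¹(1) = 1
σ(2) = 2 → σ⁻¹(2) = 2
σ(3) = 4 → σ⁻¹(4) = 3
σ(4) = 6 → σ⁻¹(6) = 4
σ(5) = 5 → σ⁻¹(5) = 5
σ(6) = 3 → σ⁻¹(3) = 6
σ(7) = 7 → σ⁻¹(7) = 7

σ⁻¹ = [1 2 6 3 5 4 7]


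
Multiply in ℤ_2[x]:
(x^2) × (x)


Expand and collect like terms; reduce coefficients mod 2:
x^0: 0·0 = 0 ≡ 0 (mod 2)
x^1: 0·1 + 0·0 = 0 ≡ 0 (mod 2)
x^2: 0·1 + 1·0 = 0 ≡ 0 (mod 2)
x^3: 1·1 = 1 ≡ 1 (mod 2)
Result: x^3

f · g = x^3
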